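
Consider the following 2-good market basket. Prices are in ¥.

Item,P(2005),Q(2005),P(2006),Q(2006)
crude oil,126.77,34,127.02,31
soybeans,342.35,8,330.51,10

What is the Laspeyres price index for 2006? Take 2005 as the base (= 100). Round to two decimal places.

98.78

Laspeyres price index uses base-period quantities as weights.
ΣP(2006)·Q(2005) = 127.02×34 + 330.51×8 = 4318.68 + 2644.08 = 6962.76
ΣP(2005)·Q(2005) = 126.77×34 + 342.35×8 = 4310.18 + 2738.8 = 7048.98
Index = 6962.76 / 7048.98 × 100 = 98.7768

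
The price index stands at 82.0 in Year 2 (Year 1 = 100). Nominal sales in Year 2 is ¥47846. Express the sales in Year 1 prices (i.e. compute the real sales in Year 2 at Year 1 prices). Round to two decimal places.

Real = Nominal ÷ (Index/100) = 47846 ÷ (82.0/100)
     = 47846 ÷ 0.820 = 58348.7805

58348.78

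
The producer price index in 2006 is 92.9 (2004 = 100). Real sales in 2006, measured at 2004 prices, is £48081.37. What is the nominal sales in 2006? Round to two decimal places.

44667.59

Nominal = Real × (Index/100) = 48081.37 × (92.9/100)
        = 48081.37 × 0.929 = 44667.5927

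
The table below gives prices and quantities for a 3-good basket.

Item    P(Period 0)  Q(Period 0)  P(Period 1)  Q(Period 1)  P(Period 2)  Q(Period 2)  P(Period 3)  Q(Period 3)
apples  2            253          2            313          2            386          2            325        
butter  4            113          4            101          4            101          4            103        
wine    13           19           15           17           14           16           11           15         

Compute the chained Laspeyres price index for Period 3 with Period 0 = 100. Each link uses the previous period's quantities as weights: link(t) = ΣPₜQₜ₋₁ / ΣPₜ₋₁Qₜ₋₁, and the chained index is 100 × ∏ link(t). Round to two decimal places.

Link Period 0→Period 1:
ΣP(Period 1)Q(Period 0) = 2×253 + 4×113 + 15×19 = 506 + 452 + 285 = 1243
ΣP(Period 0)Q(Period 0) = 2×253 + 4×113 + 13×19 = 506 + 452 + 247 = 1205
link = 1243/1205 = 1.031535
Link Period 1→Period 2:
ΣP(Period 2)Q(Period 1) = 2×313 + 4×101 + 14×17 = 626 + 404 + 238 = 1268
ΣP(Period 1)Q(Period 1) = 2×313 + 4×101 + 15×17 = 626 + 404 + 255 = 1285
link = 1268/1285 = 0.986770
Link Period 2→Period 3:
ΣP(Period 3)Q(Period 2) = 2×386 + 4×101 + 11×16 = 772 + 404 + 176 = 1352
ΣP(Period 2)Q(Period 2) = 2×386 + 4×101 + 14×16 = 772 + 404 + 224 = 1400
link = 1352/1400 = 0.965714
Chained index = 100 × 1.031535 × 0.986770 × 0.965714 = 98.2989

98.30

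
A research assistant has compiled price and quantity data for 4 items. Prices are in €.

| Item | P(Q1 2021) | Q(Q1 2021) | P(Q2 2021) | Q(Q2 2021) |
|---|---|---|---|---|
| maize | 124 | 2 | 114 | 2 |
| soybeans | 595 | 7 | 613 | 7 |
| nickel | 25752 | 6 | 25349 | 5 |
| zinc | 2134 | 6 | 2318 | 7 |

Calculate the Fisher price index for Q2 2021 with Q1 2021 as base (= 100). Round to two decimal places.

99.44

Laspeyres component (base-period weights):
ΣP(Q2 2021)Q(Q1 2021) = 114×2 + 613×7 + 25349×6 + 2318×6 = 228 + 4291 + 152094 + 13908 = 170521
ΣP(Q1 2021)Q(Q1 2021) = 124×2 + 595×7 + 25752×6 + 2134×6 = 248 + 4165 + 154512 + 12804 = 171729
L = 170521 / 171729 × 100 = 99.2966
Paasche component (current-period weights):
ΣP(Q2 2021)Q(Q2 2021) = 114×2 + 613×7 + 25349×5 + 2318×7 = 228 + 4291 + 126745 + 16226 = 147490
ΣP(Q1 2021)Q(Q2 2021) = 124×2 + 595×7 + 25752×5 + 2134×7 = 248 + 4165 + 128760 + 14938 = 148111
P = 147490 / 148111 × 100 = 99.5807
Fisher = √(L × P) = √(99.2966 × 99.5807) = 99.4385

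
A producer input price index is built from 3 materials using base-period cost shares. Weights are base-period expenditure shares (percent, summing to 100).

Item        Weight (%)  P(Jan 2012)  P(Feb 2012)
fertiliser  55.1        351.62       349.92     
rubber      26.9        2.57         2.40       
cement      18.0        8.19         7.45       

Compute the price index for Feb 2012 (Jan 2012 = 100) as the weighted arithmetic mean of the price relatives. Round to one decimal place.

fertiliser: 55.1 × (349.92/351.62) = 55.1 × 0.995165 = 54.8336
rubber: 26.9 × (2.40/2.57) = 26.9 × 0.933852 = 25.1206
cement: 18.0 × (7.45/8.19) = 18.0 × 0.909646 = 16.3736
Index = Σ wᵢ·(p₁ᵢ/p₀ᵢ) = 54.8336 + 25.1206 + 16.3736 = 96.3279

96.3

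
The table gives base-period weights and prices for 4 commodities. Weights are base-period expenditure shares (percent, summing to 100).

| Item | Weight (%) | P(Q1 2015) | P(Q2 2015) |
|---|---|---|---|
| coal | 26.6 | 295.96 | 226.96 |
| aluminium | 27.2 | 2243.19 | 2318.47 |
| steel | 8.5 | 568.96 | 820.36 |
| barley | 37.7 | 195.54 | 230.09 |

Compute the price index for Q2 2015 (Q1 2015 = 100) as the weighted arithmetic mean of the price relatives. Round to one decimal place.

105.1

coal: 26.6 × (226.96/295.96) = 26.6 × 0.766860 = 20.3985
aluminium: 27.2 × (2318.47/2243.19) = 27.2 × 1.033559 = 28.1128
steel: 8.5 × (820.36/568.96) = 8.5 × 1.441859 = 12.2558
barley: 37.7 × (230.09/195.54) = 37.7 × 1.176690 = 44.3612
Index = Σ wᵢ·(p₁ᵢ/p₀ᵢ) = 20.3985 + 28.1128 + 12.2558 + 44.3612 = 105.1283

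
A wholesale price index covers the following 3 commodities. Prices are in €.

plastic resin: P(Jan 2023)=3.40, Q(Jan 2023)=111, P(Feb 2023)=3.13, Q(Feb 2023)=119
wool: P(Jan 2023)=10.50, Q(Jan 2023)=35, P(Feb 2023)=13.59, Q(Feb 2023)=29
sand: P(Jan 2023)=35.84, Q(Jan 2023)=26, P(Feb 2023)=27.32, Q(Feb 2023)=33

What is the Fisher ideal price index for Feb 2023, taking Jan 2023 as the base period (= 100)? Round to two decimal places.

Laspeyres component (base-period weights):
ΣP(Feb 2023)Q(Jan 2023) = 3.13×111 + 13.59×35 + 27.32×26 = 347.43 + 475.65 + 710.32 = 1533.4
ΣP(Jan 2023)Q(Jan 2023) = 3.40×111 + 10.50×35 + 35.84×26 = 377.4 + 367.5 + 931.84 = 1676.74
L = 1533.4 / 1676.74 × 100 = 91.4513
Paasche component (current-period weights):
ΣP(Feb 2023)Q(Feb 2023) = 3.13×119 + 13.59×29 + 27.32×33 = 372.47 + 394.11 + 901.56 = 1668.14
ΣP(Jan 2023)Q(Feb 2023) = 3.40×119 + 10.50×29 + 35.84×33 = 404.6 + 304.5 + 1182.72 = 1891.82
P = 1668.14 / 1891.82 × 100 = 88.1765
Fisher = √(L × P) = √(91.4513 × 88.1765) = 89.7989

89.80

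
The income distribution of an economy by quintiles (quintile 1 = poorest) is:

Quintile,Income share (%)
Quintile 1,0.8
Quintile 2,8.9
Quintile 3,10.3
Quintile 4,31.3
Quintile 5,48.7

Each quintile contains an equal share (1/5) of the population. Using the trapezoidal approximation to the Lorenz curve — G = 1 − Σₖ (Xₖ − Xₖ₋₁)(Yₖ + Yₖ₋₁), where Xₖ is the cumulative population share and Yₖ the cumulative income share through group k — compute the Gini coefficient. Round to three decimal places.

Cumulative income shares Yₖ: 0.0080, 0.0970, 0.2000, 0.5130, 1.0000
Σ (Xₖ−Xₖ₋₁)(Yₖ+Yₖ₋₁) = (1/5)(0.0080+0.0000) + (1/5)(0.0970+0.0080) + (1/5)(0.2000+0.0970) + (1/5)(0.5130+0.2000) + (1/5)(1.0000+0.5130)
  = 0.0016 + 0.0210 + 0.0594 + 0.1426 + 0.3026 = 0.5272
G = 1 − 0.5272 = 0.4728

0.473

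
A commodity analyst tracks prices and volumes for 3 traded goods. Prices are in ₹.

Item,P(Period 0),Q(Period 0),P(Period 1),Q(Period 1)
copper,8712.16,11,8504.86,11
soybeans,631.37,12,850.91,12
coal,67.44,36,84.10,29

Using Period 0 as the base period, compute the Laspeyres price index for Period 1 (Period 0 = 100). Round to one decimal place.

100.9

Laspeyres price index uses base-period quantities as weights.
ΣP(Period 1)·Q(Period 0) = 8504.86×11 + 850.91×12 + 84.10×36 = 93553.46 + 10210.92 + 3027.6 = 106791.98
ΣP(Period 0)·Q(Period 0) = 8712.16×11 + 631.37×12 + 67.44×36 = 95833.76 + 7576.44 + 2427.84 = 105838.04
Index = 106791.98 / 105838.04 × 100 = 100.9013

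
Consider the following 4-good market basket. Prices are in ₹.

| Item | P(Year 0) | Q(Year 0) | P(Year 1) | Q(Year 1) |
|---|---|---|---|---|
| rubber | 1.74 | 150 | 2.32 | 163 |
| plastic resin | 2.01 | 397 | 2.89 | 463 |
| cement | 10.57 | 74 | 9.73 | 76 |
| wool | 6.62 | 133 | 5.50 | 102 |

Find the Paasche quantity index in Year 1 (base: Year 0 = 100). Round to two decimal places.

Paasche quantity index uses current-period prices as weights.
ΣP(Year 1)·Q(Year 1) = 2.32×163 + 2.89×463 + 9.73×76 + 5.50×102 = 378.16 + 1338.07 + 739.48 + 561 = 3016.71
ΣP(Year 1)·Q(Year 0) = 2.32×150 + 2.89×397 + 9.73×74 + 5.50×133 = 348 + 1147.33 + 720.02 + 731.5 = 2946.85
Index = 3016.71 / 2946.85 × 100 = 102.3707

102.37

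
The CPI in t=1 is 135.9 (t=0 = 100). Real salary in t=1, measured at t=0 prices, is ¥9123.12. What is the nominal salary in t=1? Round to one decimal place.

Nominal = Real × (Index/100) = 9123.12 × (135.9/100)
        = 9123.12 × 1.359 = 12398.3201

12398.3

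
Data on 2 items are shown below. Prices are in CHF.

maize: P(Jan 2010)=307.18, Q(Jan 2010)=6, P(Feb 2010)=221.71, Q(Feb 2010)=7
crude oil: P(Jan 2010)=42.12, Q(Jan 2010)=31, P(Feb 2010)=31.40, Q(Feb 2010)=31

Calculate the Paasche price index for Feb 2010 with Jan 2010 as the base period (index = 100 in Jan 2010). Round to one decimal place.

73.1

Paasche price index uses current-period quantities as weights.
ΣP(Feb 2010)·Q(Feb 2010) = 221.71×7 + 31.40×31 = 1551.97 + 973.4 = 2525.37
ΣP(Jan 2010)·Q(Feb 2010) = 307.18×7 + 42.12×31 = 2150.26 + 1305.72 = 3455.98
Index = 2525.37 / 3455.98 × 100 = 73.0725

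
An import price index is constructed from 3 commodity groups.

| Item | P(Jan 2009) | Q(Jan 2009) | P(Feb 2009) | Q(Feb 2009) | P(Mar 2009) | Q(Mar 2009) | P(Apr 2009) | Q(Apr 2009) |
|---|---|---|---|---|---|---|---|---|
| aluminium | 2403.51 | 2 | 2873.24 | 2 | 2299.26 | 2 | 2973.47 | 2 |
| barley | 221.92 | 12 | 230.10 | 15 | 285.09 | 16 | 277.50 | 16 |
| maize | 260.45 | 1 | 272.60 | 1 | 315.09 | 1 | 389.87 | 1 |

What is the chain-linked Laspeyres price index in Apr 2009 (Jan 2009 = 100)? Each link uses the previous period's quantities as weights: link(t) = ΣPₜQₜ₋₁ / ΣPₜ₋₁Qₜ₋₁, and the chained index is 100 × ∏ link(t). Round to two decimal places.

Link Jan 2009→Feb 2009:
ΣP(Feb 2009)Q(Jan 2009) = 2873.24×2 + 230.10×12 + 272.60×1 = 5746.48 + 2761.2 + 272.6 = 8780.28
ΣP(Jan 2009)Q(Jan 2009) = 2403.51×2 + 221.92×12 + 260.45×1 = 4807.02 + 2663.04 + 260.45 = 7730.51
link = 8780.28/7730.51 = 1.135796
Link Feb 2009→Mar 2009:
ΣP(Mar 2009)Q(Feb 2009) = 2299.26×2 + 285.09×15 + 315.09×1 = 4598.52 + 4276.35 + 315.09 = 9189.96
ΣP(Feb 2009)Q(Feb 2009) = 2873.24×2 + 230.10×15 + 272.60×1 = 5746.48 + 3451.5 + 272.6 = 9470.58
link = 9189.96/9470.58 = 0.970369
Link Mar 2009→Apr 2009:
ΣP(Apr 2009)Q(Mar 2009) = 2973.47×2 + 277.50×16 + 389.87×1 = 5946.94 + 4440 + 389.87 = 10776.81
ΣP(Mar 2009)Q(Mar 2009) = 2299.26×2 + 285.09×16 + 315.09×1 = 4598.52 + 4561.44 + 315.09 = 9475.05
link = 10776.81/9475.05 = 1.137388
Chained index = 100 × 1.135796 × 0.970369 × 1.137388 = 125.3562

125.36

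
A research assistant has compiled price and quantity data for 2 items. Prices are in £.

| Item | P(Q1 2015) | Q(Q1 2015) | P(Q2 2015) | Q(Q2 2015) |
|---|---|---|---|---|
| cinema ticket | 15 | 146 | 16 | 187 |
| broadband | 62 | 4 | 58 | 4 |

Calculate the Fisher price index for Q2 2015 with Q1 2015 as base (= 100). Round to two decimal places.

105.47

Laspeyres component (base-period weights):
ΣP(Q2 2015)Q(Q1 2015) = 16×146 + 58×4 = 2336 + 232 = 2568
ΣP(Q1 2015)Q(Q1 2015) = 15×146 + 62×4 = 2190 + 248 = 2438
L = 2568 / 2438 × 100 = 105.3322
Paasche component (current-period weights):
ΣP(Q2 2015)Q(Q2 2015) = 16×187 + 58×4 = 2992 + 232 = 3224
ΣP(Q1 2015)Q(Q2 2015) = 15×187 + 62×4 = 2805 + 248 = 3053
P = 3224 / 3053 × 100 = 105.6010
Fisher = √(L × P) = √(105.3322 × 105.6010) = 105.4666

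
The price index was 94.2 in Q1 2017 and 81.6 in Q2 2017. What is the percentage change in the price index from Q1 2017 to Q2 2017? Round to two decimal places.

Change = (81.6 − 94.2) / 94.2 × 100
       = -12.6 / 94.2 × 100 = -13.3758%

-13.38%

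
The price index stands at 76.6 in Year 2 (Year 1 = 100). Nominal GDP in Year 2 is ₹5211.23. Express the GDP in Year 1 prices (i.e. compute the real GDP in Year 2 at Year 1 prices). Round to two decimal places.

Real = Nominal ÷ (Index/100) = 5211.23 ÷ (76.6/100)
     = 5211.23 ÷ 0.766 = 6803.1723

6803.17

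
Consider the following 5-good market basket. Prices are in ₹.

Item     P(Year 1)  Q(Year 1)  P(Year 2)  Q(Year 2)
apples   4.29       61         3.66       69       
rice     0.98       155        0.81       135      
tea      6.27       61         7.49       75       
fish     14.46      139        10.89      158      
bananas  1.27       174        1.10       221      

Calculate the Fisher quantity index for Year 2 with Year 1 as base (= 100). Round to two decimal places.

Laspeyres component (base-period weights):
ΣP(Year 1)Q(Year 2) = 4.29×69 + 0.98×135 + 6.27×75 + 14.46×158 + 1.27×221 = 296.01 + 132.3 + 470.25 + 2284.68 + 280.67 = 3463.91
ΣP(Year 1)Q(Year 1) = 4.29×61 + 0.98×155 + 6.27×61 + 14.46×139 + 1.27×174 = 261.69 + 151.9 + 382.47 + 2009.94 + 220.98 = 3026.98
L = 3463.91 / 3026.98 × 100 = 114.4345
Paasche component (current-period weights):
ΣP(Year 2)Q(Year 2) = 3.66×69 + 0.81×135 + 7.49×75 + 10.89×158 + 1.10×221 = 252.54 + 109.35 + 561.75 + 1720.62 + 243.1 = 2887.36
ΣP(Year 2)Q(Year 1) = 3.66×61 + 0.81×155 + 7.49×61 + 10.89×139 + 1.10×174 = 223.26 + 125.55 + 456.89 + 1513.71 + 191.4 = 2510.81
P = 2887.36 / 2510.81 × 100 = 114.9972
Fisher = √(L × P) = √(114.4345 × 114.9972) = 114.7155

114.72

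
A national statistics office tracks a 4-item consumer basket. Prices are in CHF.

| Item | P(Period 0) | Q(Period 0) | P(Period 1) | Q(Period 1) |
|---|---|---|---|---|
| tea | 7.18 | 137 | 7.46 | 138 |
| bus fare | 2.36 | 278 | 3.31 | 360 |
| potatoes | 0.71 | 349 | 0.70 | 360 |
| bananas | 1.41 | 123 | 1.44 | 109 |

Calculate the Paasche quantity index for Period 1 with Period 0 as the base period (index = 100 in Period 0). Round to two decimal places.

Paasche quantity index uses current-period prices as weights.
ΣP(Period 1)·Q(Period 1) = 7.46×138 + 3.31×360 + 0.70×360 + 1.44×109 = 1029.48 + 1191.6 + 252 + 156.96 = 2630.04
ΣP(Period 1)·Q(Period 0) = 7.46×137 + 3.31×278 + 0.70×349 + 1.44×123 = 1022.02 + 920.18 + 244.3 + 177.12 = 2363.62
Index = 2630.04 / 2363.62 × 100 = 111.2717

111.27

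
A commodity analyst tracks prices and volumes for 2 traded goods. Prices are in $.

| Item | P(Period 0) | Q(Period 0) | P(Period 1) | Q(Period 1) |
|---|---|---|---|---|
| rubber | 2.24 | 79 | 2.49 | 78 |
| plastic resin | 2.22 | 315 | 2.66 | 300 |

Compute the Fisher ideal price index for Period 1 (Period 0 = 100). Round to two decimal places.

118.05

Laspeyres component (base-period weights):
ΣP(Period 1)Q(Period 0) = 2.49×79 + 2.66×315 = 196.71 + 837.9 = 1034.61
ΣP(Period 0)Q(Period 0) = 2.24×79 + 2.22×315 = 176.96 + 699.3 = 876.26
L = 1034.61 / 876.26 × 100 = 118.0711
Paasche component (current-period weights):
ΣP(Period 1)Q(Period 1) = 2.49×78 + 2.66×300 = 194.22 + 798 = 992.22
ΣP(Period 0)Q(Period 1) = 2.24×78 + 2.22×300 = 174.72 + 666 = 840.72
P = 992.22 / 840.72 × 100 = 118.0203
Fisher = √(L × P) = √(118.0711 × 118.0203) = 118.0457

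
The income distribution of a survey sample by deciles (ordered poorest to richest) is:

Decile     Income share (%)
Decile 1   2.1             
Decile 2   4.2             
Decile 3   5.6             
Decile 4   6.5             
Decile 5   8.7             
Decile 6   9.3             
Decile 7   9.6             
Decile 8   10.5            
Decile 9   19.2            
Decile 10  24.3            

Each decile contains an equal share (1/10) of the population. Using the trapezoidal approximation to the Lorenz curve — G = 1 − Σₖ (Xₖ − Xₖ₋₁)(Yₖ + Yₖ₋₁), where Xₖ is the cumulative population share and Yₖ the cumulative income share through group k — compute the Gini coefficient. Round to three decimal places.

Cumulative income shares Yₖ: 0.0210, 0.0630, 0.1190, 0.1840, 0.2710, 0.3640, 0.4600, 0.5650, 0.7570, 1.0000
Σ (Xₖ−Xₖ₋₁)(Yₖ+Yₖ₋₁) = (1/10)(0.0210+0.0000) + (1/10)(0.0630+0.0210) + (1/10)(0.1190+0.0630) + (1/10)(0.1840+0.1190) + (1/10)(0.2710+0.1840) + (1/10)(0.3640+0.2710) + (1/10)(0.4600+0.3640) + (1/10)(0.5650+0.4600) + (1/10)(0.7570+0.5650) + (1/10)(1.0000+0.7570)
  = 0.0021 + 0.0084 + 0.0182 + 0.0303 + 0.0455 + 0.0635 + 0.0824 + 0.1025 + 0.1322 + 0.1757 = 0.6608
G = 1 − 0.6608 = 0.3392

0.339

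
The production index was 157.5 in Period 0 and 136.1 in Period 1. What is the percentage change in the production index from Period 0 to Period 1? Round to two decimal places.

-13.59%

Change = (136.1 − 157.5) / 157.5 × 100
       = -21.4 / 157.5 × 100 = -13.5873%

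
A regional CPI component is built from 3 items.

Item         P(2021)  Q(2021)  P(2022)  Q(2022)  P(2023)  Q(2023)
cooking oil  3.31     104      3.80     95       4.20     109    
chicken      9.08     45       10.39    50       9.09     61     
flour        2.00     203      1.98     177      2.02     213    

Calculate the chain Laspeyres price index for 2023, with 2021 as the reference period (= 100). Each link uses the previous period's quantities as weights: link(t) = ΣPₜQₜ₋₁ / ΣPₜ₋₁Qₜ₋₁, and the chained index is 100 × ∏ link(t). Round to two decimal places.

Link 2021→2022:
ΣP(2022)Q(2021) = 3.80×104 + 10.39×45 + 1.98×203 = 395.2 + 467.55 + 401.94 = 1264.69
ΣP(2021)Q(2021) = 3.31×104 + 9.08×45 + 2.00×203 = 344.24 + 408.6 + 406 = 1158.84
link = 1264.69/1158.84 = 1.091341
Link 2022→2023:
ΣP(2023)Q(2022) = 4.20×95 + 9.09×50 + 2.02×177 = 399 + 454.5 + 357.54 = 1211.04
ΣP(2022)Q(2022) = 3.80×95 + 10.39×50 + 1.98×177 = 361 + 519.5 + 350.46 = 1230.96
link = 1211.04/1230.96 = 0.983818
Chained index = 100 × 1.091341 × 0.983818 = 107.3681

107.37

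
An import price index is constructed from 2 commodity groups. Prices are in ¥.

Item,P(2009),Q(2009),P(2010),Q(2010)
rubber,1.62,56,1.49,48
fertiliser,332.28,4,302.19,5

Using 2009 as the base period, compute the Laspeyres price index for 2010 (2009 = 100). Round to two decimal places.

Laspeyres price index uses base-period quantities as weights.
ΣP(2010)·Q(2009) = 1.49×56 + 302.19×4 = 83.44 + 1208.76 = 1292.2
ΣP(2009)·Q(2009) = 1.62×56 + 332.28×4 = 90.72 + 1329.12 = 1419.84
Index = 1292.2 / 1419.84 × 100 = 91.0103

91.01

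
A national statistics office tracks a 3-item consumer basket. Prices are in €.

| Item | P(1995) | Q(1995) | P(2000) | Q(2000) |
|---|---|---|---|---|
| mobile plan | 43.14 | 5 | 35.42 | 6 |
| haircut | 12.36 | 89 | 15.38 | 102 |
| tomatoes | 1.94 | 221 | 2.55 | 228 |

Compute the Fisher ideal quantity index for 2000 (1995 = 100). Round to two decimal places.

Laspeyres component (base-period weights):
ΣP(1995)Q(2000) = 43.14×6 + 12.36×102 + 1.94×228 = 258.84 + 1260.72 + 442.32 = 1961.88
ΣP(1995)Q(1995) = 43.14×5 + 12.36×89 + 1.94×221 = 215.7 + 1100.04 + 428.74 = 1744.48
L = 1961.88 / 1744.48 × 100 = 112.4622
Paasche component (current-period weights):
ΣP(2000)Q(2000) = 35.42×6 + 15.38×102 + 2.55×228 = 212.52 + 1568.76 + 581.4 = 2362.68
ΣP(2000)Q(1995) = 35.42×5 + 15.38×89 + 2.55×221 = 177.1 + 1368.82 + 563.55 = 2109.47
P = 2362.68 / 2109.47 × 100 = 112.0035
Fisher = √(L × P) = √(112.4622 × 112.0035) = 112.2326

112.23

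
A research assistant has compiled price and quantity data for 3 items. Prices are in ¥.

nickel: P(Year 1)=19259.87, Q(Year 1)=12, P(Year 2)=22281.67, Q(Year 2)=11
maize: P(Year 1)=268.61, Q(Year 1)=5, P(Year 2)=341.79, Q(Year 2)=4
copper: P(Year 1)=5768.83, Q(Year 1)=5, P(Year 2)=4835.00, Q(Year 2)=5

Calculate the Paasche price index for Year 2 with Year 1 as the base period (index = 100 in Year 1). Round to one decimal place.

111.9

Paasche price index uses current-period quantities as weights.
ΣP(Year 2)·Q(Year 2) = 22281.67×11 + 341.79×4 + 4835.00×5 = 245098.37 + 1367.16 + 24175 = 270640.53
ΣP(Year 1)·Q(Year 2) = 19259.87×11 + 268.61×4 + 5768.83×5 = 211858.57 + 1074.44 + 28844.15 = 241777.16
Index = 270640.53 / 241777.16 × 100 = 111.9380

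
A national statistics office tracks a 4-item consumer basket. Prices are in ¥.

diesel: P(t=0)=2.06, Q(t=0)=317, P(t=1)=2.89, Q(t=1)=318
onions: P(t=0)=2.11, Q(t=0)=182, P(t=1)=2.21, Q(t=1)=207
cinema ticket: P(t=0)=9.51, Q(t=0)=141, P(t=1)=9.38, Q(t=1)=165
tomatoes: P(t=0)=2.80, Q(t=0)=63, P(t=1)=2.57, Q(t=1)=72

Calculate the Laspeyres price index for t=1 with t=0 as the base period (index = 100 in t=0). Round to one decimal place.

109.7

Laspeyres price index uses base-period quantities as weights.
ΣP(t=1)·Q(t=0) = 2.89×317 + 2.21×182 + 9.38×141 + 2.57×63 = 916.13 + 402.22 + 1322.58 + 161.91 = 2802.84
ΣP(t=0)·Q(t=0) = 2.06×317 + 2.11×182 + 9.51×141 + 2.80×63 = 653.02 + 384.02 + 1340.91 + 176.4 = 2554.35
Index = 2802.84 / 2554.35 × 100 = 109.7281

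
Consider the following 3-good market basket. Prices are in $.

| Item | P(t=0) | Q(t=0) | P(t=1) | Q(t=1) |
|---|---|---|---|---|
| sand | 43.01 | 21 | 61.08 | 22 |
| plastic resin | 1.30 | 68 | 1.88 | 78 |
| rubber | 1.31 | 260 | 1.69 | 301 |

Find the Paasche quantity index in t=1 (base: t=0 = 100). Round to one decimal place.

108.1

Paasche quantity index uses current-period prices as weights.
ΣP(t=1)·Q(t=1) = 61.08×22 + 1.88×78 + 1.69×301 = 1343.76 + 146.64 + 508.69 = 1999.09
ΣP(t=1)·Q(t=0) = 61.08×21 + 1.88×68 + 1.69×260 = 1282.68 + 127.84 + 439.4 = 1849.92
Index = 1999.09 / 1849.92 × 100 = 108.0636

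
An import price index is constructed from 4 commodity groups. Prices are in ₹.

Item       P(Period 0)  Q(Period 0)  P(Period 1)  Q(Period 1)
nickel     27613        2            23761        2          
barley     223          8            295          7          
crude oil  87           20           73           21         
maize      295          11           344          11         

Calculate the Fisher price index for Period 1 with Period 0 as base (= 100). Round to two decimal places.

88.84

Laspeyres component (base-period weights):
ΣP(Period 1)Q(Period 0) = 23761×2 + 295×8 + 73×20 + 344×11 = 47522 + 2360 + 1460 + 3784 = 55126
ΣP(Period 0)Q(Period 0) = 27613×2 + 223×8 + 87×20 + 295×11 = 55226 + 1784 + 1740 + 3245 = 61995
L = 55126 / 61995 × 100 = 88.9201
Paasche component (current-period weights):
ΣP(Period 1)Q(Period 1) = 23761×2 + 295×7 + 73×21 + 344×11 = 47522 + 2065 + 1533 + 3784 = 54904
ΣP(Period 0)Q(Period 1) = 27613×2 + 223×7 + 87×21 + 295×11 = 55226 + 1561 + 1827 + 3245 = 61859
P = 54904 / 61859 × 100 = 88.7567
Fisher = √(L × P) = √(88.9201 × 88.7567) = 88.8383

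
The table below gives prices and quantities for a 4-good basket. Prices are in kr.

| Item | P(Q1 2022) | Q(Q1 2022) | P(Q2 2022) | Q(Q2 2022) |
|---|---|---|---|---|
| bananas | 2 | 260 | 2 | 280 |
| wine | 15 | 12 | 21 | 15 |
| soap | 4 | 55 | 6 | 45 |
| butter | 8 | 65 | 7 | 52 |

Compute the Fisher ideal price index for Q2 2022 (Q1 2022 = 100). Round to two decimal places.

Laspeyres component (base-period weights):
ΣP(Q2 2022)Q(Q1 2022) = 2×260 + 21×12 + 6×55 + 7×65 = 520 + 252 + 330 + 455 = 1557
ΣP(Q1 2022)Q(Q1 2022) = 2×260 + 15×12 + 4×55 + 8×65 = 520 + 180 + 220 + 520 = 1440
L = 1557 / 1440 × 100 = 108.1250
Paasche component (current-period weights):
ΣP(Q2 2022)Q(Q2 2022) = 2×280 + 21×15 + 6×45 + 7×52 = 560 + 315 + 270 + 364 = 1509
ΣP(Q1 2022)Q(Q2 2022) = 2×280 + 15×15 + 4×45 + 8×52 = 560 + 225 + 180 + 416 = 1381
P = 1509 / 1381 × 100 = 109.2686
Fisher = √(L × P) = √(108.1250 × 109.2686) = 108.6953

108.70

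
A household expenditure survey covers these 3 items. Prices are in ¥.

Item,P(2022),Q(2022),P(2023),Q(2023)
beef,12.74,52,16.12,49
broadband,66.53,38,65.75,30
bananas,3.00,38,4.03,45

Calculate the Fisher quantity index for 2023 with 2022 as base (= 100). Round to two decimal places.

Laspeyres component (base-period weights):
ΣP(2022)Q(2023) = 12.74×49 + 66.53×30 + 3.00×45 = 624.26 + 1995.9 + 135 = 2755.16
ΣP(2022)Q(2022) = 12.74×52 + 66.53×38 + 3.00×38 = 662.48 + 2528.14 + 114 = 3304.62
L = 2755.16 / 3304.62 × 100 = 83.3730
Paasche component (current-period weights):
ΣP(2023)Q(2023) = 16.12×49 + 65.75×30 + 4.03×45 = 789.88 + 1972.5 + 181.35 = 2943.73
ΣP(2023)Q(2022) = 16.12×52 + 65.75×38 + 4.03×38 = 838.24 + 2498.5 + 153.14 = 3489.88
P = 2943.73 / 3489.88 × 100 = 84.3505
Fisher = √(L × P) = √(83.3730 × 84.3505) = 83.8603

83.86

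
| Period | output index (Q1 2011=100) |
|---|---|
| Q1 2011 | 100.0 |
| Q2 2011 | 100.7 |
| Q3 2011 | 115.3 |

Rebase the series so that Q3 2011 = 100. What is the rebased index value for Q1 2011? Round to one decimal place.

Rebased(Q1 2011) = 100.0 / 115.3 × 100 = 86.7303

86.7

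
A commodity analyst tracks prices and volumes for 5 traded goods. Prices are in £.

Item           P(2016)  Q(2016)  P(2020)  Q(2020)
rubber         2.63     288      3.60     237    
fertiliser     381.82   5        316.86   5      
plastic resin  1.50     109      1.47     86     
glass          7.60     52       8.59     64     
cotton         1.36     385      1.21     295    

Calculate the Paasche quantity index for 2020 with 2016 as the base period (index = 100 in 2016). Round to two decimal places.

93.96

Paasche quantity index uses current-period prices as weights.
ΣP(2020)·Q(2020) = 3.60×237 + 316.86×5 + 1.47×86 + 8.59×64 + 1.21×295 = 853.2 + 1584.3 + 126.42 + 549.76 + 356.95 = 3470.63
ΣP(2020)·Q(2016) = 3.60×288 + 316.86×5 + 1.47×109 + 8.59×52 + 1.21×385 = 1036.8 + 1584.3 + 160.23 + 446.68 + 465.85 = 3693.86
Index = 3470.63 / 3693.86 × 100 = 93.9567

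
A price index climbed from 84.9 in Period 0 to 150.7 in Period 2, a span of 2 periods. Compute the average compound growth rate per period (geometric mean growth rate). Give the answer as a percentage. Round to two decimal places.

33.23%

Growth factor = (150.7/84.9)^(1/2) = (1.775029)^(1/2) = 1.332302
Growth rate = 1.332302 − 1 = 0.332302 = 33.2302%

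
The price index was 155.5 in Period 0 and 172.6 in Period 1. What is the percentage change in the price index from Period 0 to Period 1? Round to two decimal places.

Change = (172.6 − 155.5) / 155.5 × 100
       = 17.1 / 155.5 × 100 = 10.9968%

11.00%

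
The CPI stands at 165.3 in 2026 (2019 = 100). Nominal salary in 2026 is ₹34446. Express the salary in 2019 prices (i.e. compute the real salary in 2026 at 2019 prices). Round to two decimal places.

Real = Nominal ÷ (Index/100) = 34446 ÷ (165.3/100)
     = 34446 ÷ 1.653 = 20838.4755

20838.48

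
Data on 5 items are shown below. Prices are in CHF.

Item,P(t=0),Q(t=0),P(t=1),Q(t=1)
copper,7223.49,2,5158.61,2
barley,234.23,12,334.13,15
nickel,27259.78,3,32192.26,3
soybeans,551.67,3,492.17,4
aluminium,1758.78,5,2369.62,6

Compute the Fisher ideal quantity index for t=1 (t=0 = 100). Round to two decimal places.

102.93

Laspeyres component (base-period weights):
ΣP(t=0)Q(t=1) = 7223.49×2 + 234.23×15 + 27259.78×3 + 551.67×4 + 1758.78×6 = 14446.98 + 3513.45 + 81779.34 + 2206.68 + 10552.68 = 112499.13
ΣP(t=0)Q(t=0) = 7223.49×2 + 234.23×12 + 27259.78×3 + 551.67×3 + 1758.78×5 = 14446.98 + 2810.76 + 81779.34 + 1655.01 + 8793.9 = 109485.99
L = 112499.13 / 109485.99 × 100 = 102.7521
Paasche component (current-period weights):
ΣP(t=1)Q(t=1) = 5158.61×2 + 334.13×15 + 32192.26×3 + 492.17×4 + 2369.62×6 = 10317.22 + 5011.95 + 96576.78 + 1968.68 + 14217.72 = 128092.35
ΣP(t=1)Q(t=0) = 5158.61×2 + 334.13×12 + 32192.26×3 + 492.17×3 + 2369.62×5 = 10317.22 + 4009.56 + 96576.78 + 1476.51 + 11848.1 = 124228.17
P = 128092.35 / 124228.17 × 100 = 103.1106
Fisher = √(L × P) = √(102.7521 × 103.1106) = 102.9312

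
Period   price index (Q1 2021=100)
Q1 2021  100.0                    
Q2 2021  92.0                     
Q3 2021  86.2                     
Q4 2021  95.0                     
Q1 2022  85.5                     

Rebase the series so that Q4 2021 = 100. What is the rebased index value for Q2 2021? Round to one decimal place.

96.8

Rebased(Q2 2021) = 92.0 / 95.0 × 100 = 96.8421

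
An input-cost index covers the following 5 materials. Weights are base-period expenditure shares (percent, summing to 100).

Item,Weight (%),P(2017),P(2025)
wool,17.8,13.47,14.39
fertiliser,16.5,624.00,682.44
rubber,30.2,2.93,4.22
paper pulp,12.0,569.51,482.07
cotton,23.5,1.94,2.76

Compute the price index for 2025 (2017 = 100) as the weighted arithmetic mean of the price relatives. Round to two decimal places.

wool: 17.8 × (14.39/13.47) = 17.8 × 1.068300 = 19.0157
fertiliser: 16.5 × (682.44/624.00) = 16.5 × 1.093654 = 18.0453
rubber: 30.2 × (4.22/2.93) = 30.2 × 1.440273 = 43.4962
paper pulp: 12.0 × (482.07/569.51) = 12.0 × 0.846465 = 10.1576
cotton: 23.5 × (2.76/1.94) = 23.5 × 1.422680 = 33.4330
Index = Σ wᵢ·(p₁ᵢ/p₀ᵢ) = 19.0157 + 18.0453 + 43.4962 + 10.1576 + 33.4330 = 124.1478

124.15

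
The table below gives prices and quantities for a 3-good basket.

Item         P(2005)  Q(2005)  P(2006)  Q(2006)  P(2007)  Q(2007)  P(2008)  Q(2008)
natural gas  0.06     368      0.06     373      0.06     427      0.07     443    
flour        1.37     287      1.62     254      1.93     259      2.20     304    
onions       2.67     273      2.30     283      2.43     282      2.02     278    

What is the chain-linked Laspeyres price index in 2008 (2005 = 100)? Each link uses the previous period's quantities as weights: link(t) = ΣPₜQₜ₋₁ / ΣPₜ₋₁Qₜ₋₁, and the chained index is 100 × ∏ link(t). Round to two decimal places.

104.13

Link 2005→2006:
ΣP(2006)Q(2005) = 0.06×368 + 1.62×287 + 2.30×273 = 22.08 + 464.94 + 627.9 = 1114.92
ΣP(2005)Q(2005) = 0.06×368 + 1.37×287 + 2.67×273 = 22.08 + 393.19 + 728.91 = 1144.18
link = 1114.92/1144.18 = 0.974427
Link 2006→2007:
ΣP(2007)Q(2006) = 0.06×373 + 1.93×254 + 2.43×283 = 22.38 + 490.22 + 687.69 = 1200.29
ΣP(2006)Q(2006) = 0.06×373 + 1.62×254 + 2.30×283 = 22.38 + 411.48 + 650.9 = 1084.76
link = 1200.29/1084.76 = 1.106503
Link 2007→2008:
ΣP(2008)Q(2007) = 0.07×427 + 2.20×259 + 2.02×282 = 29.89 + 569.8 + 569.64 = 1169.33
ΣP(2007)Q(2007) = 0.06×427 + 1.93×259 + 2.43×282 = 25.62 + 499.87 + 685.26 = 1210.75
link = 1169.33/1210.75 = 0.965790
Chained index = 100 × 0.974427 × 1.106503 × 0.965790 = 104.1321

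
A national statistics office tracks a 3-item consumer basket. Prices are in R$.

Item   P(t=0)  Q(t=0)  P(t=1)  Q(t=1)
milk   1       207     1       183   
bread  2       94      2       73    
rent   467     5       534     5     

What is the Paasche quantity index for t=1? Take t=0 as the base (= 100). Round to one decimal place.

97.8

Paasche quantity index uses current-period prices as weights.
ΣP(t=1)·Q(t=1) = 1×183 + 2×73 + 534×5 = 183 + 146 + 2670 = 2999
ΣP(t=1)·Q(t=0) = 1×207 + 2×94 + 534×5 = 207 + 188 + 2670 = 3065
Index = 2999 / 3065 × 100 = 97.8467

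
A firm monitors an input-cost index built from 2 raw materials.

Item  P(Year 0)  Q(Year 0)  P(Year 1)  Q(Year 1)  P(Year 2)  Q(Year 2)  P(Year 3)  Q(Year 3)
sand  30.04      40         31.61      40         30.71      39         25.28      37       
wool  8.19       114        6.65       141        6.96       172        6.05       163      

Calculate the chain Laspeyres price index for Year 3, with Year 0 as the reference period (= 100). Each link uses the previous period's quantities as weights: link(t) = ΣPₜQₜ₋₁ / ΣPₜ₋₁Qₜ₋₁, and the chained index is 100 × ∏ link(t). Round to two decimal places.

80.43

Link Year 0→Year 1:
ΣP(Year 1)Q(Year 0) = 31.61×40 + 6.65×114 = 1264.4 + 758.1 = 2022.5
ΣP(Year 0)Q(Year 0) = 30.04×40 + 8.19×114 = 1201.6 + 933.66 = 2135.26
link = 2022.5/2135.26 = 0.947191
Link Year 1→Year 2:
ΣP(Year 2)Q(Year 1) = 30.71×40 + 6.96×141 = 1228.4 + 981.36 = 2209.76
ΣP(Year 1)Q(Year 1) = 31.61×40 + 6.65×141 = 1264.4 + 937.65 = 2202.05
link = 2209.76/2202.05 = 1.003501
Link Year 2→Year 3:
ΣP(Year 3)Q(Year 2) = 25.28×39 + 6.05×172 = 985.92 + 1040.6 = 2026.52
ΣP(Year 2)Q(Year 2) = 30.71×39 + 6.96×172 = 1197.69 + 1197.12 = 2394.81
link = 2026.52/2394.81 = 0.846213
Chained index = 100 × 0.947191 × 1.003501 × 0.846213 = 80.4332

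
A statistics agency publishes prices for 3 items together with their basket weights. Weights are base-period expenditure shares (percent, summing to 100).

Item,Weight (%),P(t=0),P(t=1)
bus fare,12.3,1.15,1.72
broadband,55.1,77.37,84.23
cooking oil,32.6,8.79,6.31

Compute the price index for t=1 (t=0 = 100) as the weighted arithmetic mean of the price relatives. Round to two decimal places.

bus fare: 12.3 × (1.72/1.15) = 12.3 × 1.495652 = 18.3965
broadband: 55.1 × (84.23/77.37) = 55.1 × 1.088665 = 59.9854
cooking oil: 32.6 × (6.31/8.79) = 32.6 × 0.717861 = 23.4023
Index = Σ wᵢ·(p₁ᵢ/p₀ᵢ) = 18.3965 + 59.9854 + 23.4023 = 101.7842

101.78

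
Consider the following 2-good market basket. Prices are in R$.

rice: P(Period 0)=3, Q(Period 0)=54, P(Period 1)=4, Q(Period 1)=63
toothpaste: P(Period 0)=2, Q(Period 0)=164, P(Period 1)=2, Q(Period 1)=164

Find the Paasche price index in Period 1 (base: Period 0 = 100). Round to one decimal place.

112.2

Paasche price index uses current-period quantities as weights.
ΣP(Period 1)·Q(Period 1) = 4×63 + 2×164 = 252 + 328 = 580
ΣP(Period 0)·Q(Period 1) = 3×63 + 2×164 = 189 + 328 = 517
Index = 580 / 517 × 100 = 112.1857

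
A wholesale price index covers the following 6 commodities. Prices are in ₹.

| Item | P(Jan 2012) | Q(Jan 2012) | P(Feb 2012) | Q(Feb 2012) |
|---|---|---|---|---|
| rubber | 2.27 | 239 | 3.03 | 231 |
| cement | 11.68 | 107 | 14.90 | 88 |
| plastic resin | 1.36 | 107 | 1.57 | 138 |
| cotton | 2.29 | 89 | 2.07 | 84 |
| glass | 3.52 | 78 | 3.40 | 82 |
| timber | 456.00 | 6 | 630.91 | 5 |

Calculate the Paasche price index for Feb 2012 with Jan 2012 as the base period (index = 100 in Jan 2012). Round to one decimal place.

Paasche price index uses current-period quantities as weights.
ΣP(Feb 2012)·Q(Feb 2012) = 3.03×231 + 14.90×88 + 1.57×138 + 2.07×84 + 3.40×82 + 630.91×5 = 699.93 + 1311.2 + 216.66 + 173.88 + 278.8 + 3154.55 = 5835.02
ΣP(Jan 2012)·Q(Feb 2012) = 2.27×231 + 11.68×88 + 1.36×138 + 2.29×84 + 3.52×82 + 456.00×5 = 524.37 + 1027.84 + 187.68 + 192.36 + 288.64 + 2280 = 4500.89
Index = 5835.02 / 4500.89 × 100 = 129.6415

129.6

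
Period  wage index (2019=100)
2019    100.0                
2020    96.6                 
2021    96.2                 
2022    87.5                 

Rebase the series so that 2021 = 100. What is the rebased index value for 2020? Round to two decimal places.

100.42

Rebased(2020) = 96.6 / 96.2 × 100 = 100.4158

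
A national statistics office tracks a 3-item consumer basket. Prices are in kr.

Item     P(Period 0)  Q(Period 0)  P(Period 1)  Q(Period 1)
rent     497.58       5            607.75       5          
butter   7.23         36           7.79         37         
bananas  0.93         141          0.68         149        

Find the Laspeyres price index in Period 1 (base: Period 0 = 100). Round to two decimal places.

Laspeyres price index uses base-period quantities as weights.
ΣP(Period 1)·Q(Period 0) = 607.75×5 + 7.79×36 + 0.68×141 = 3038.75 + 280.44 + 95.88 = 3415.07
ΣP(Period 0)·Q(Period 0) = 497.58×5 + 7.23×36 + 0.93×141 = 2487.9 + 260.28 + 131.13 = 2879.31
Index = 3415.07 / 2879.31 × 100 = 118.6072

118.61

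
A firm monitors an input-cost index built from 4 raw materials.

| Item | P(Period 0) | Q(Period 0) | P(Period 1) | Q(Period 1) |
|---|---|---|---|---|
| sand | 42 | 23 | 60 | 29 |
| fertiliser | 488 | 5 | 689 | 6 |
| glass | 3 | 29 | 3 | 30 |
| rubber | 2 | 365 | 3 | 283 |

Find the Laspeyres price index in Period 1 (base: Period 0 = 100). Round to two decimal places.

142.24

Laspeyres price index uses base-period quantities as weights.
ΣP(Period 1)·Q(Period 0) = 60×23 + 689×5 + 3×29 + 3×365 = 1380 + 3445 + 87 + 1095 = 6007
ΣP(Period 0)·Q(Period 0) = 42×23 + 488×5 + 3×29 + 2×365 = 966 + 2440 + 87 + 730 = 4223
Index = 6007 / 4223 × 100 = 142.2448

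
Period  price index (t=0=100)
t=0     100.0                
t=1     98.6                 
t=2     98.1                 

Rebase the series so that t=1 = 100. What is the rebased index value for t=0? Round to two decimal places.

Rebased(t=0) = 100.0 / 98.6 × 100 = 101.4199

101.42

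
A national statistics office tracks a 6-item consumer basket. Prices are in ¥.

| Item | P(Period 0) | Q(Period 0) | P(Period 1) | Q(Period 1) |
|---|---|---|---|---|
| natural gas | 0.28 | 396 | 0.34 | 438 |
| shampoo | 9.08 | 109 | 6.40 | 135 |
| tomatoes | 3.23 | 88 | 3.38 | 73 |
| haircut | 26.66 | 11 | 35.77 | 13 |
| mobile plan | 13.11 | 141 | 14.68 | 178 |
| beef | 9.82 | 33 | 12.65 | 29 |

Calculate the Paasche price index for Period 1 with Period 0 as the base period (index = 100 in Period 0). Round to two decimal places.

Paasche price index uses current-period quantities as weights.
ΣP(Period 1)·Q(Period 1) = 0.34×438 + 6.40×135 + 3.38×73 + 35.77×13 + 14.68×178 + 12.65×29 = 148.92 + 864 + 246.74 + 465.01 + 2613.04 + 366.85 = 4704.56
ΣP(Period 0)·Q(Period 1) = 0.28×438 + 9.08×135 + 3.23×73 + 26.66×13 + 13.11×178 + 9.82×29 = 122.64 + 1225.8 + 235.79 + 346.58 + 2333.58 + 284.78 = 4549.17
Index = 4704.56 / 4549.17 × 100 = 103.4158

103.42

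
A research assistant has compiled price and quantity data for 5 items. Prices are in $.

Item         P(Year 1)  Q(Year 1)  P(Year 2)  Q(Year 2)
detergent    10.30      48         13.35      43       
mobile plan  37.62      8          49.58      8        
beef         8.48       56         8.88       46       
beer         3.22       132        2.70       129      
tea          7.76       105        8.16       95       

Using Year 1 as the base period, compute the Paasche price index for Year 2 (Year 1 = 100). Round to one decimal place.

109.5

Paasche price index uses current-period quantities as weights.
ΣP(Year 2)·Q(Year 2) = 13.35×43 + 49.58×8 + 8.88×46 + 2.70×129 + 8.16×95 = 574.05 + 396.64 + 408.48 + 348.3 + 775.2 = 2502.67
ΣP(Year 1)·Q(Year 2) = 10.30×43 + 37.62×8 + 8.48×46 + 3.22×129 + 7.76×95 = 442.9 + 300.96 + 390.08 + 415.38 + 737.2 = 2286.52
Index = 2502.67 / 2286.52 × 100 = 109.4532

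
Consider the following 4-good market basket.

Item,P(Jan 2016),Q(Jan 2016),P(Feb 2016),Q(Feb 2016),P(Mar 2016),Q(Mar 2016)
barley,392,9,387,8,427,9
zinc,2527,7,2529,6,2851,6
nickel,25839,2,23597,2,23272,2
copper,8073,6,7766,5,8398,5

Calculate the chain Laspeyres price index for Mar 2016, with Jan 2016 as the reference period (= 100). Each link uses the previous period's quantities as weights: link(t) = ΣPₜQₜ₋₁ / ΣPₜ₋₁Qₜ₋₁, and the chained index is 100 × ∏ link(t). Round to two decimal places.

Link Jan 2016→Feb 2016:
ΣP(Feb 2016)Q(Jan 2016) = 387×9 + 2529×7 + 23597×2 + 7766×6 = 3483 + 17703 + 47194 + 46596 = 114976
ΣP(Jan 2016)Q(Jan 2016) = 392×9 + 2527×7 + 25839×2 + 8073×6 = 3528 + 17689 + 51678 + 48438 = 121333
link = 114976/121333 = 0.947607
Link Feb 2016→Mar 2016:
ΣP(Mar 2016)Q(Feb 2016) = 427×8 + 2851×6 + 23272×2 + 8398×5 = 3416 + 17106 + 46544 + 41990 = 109056
ΣP(Feb 2016)Q(Feb 2016) = 387×8 + 2529×6 + 23597×2 + 7766×5 = 3096 + 15174 + 47194 + 38830 = 104294
link = 109056/104294 = 1.045659
Chained index = 100 × 0.947607 × 1.045659 = 99.0874

99.09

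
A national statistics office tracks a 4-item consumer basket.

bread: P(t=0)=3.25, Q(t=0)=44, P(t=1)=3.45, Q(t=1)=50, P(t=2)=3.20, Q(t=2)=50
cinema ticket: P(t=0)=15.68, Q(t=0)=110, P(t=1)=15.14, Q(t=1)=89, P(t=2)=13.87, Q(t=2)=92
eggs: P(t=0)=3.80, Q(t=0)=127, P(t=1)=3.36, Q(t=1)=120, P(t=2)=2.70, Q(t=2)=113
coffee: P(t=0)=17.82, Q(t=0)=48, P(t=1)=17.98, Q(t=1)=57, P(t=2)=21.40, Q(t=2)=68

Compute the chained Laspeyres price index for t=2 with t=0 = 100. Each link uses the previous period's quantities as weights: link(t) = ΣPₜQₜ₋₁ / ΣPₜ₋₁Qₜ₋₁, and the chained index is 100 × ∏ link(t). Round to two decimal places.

Link t=0→t=1:
ΣP(t=1)Q(t=0) = 3.45×44 + 15.14×110 + 3.36×127 + 17.98×48 = 151.8 + 1665.4 + 426.72 + 863.04 = 3106.96
ΣP(t=0)Q(t=0) = 3.25×44 + 15.68×110 + 3.80×127 + 17.82×48 = 143 + 1724.8 + 482.6 + 855.36 = 3205.76
link = 3106.96/3205.76 = 0.969180
Link t=1→t=2:
ΣP(t=2)Q(t=1) = 3.20×50 + 13.87×89 + 2.70×120 + 21.40×57 = 160 + 1234.43 + 324 + 1219.8 = 2938.23
ΣP(t=1)Q(t=1) = 3.45×50 + 15.14×89 + 3.36×120 + 17.98×57 = 172.5 + 1347.46 + 403.2 + 1024.86 = 2948.02
link = 2938.23/2948.02 = 0.996679
Chained index = 100 × 0.969180 × 0.996679 = 96.5962

96.60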